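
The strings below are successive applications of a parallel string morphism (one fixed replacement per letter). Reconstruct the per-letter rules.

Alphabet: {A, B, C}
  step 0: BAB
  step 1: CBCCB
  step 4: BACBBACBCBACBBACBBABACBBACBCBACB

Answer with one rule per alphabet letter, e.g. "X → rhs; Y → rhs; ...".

  step 0 ⇒ step 1: BAB ⇒ CB·C·CB
    A ↦ C
    B ↦ CB
    C ↦ BA  (constrained at step 1)

A->C, B->CB, C->BA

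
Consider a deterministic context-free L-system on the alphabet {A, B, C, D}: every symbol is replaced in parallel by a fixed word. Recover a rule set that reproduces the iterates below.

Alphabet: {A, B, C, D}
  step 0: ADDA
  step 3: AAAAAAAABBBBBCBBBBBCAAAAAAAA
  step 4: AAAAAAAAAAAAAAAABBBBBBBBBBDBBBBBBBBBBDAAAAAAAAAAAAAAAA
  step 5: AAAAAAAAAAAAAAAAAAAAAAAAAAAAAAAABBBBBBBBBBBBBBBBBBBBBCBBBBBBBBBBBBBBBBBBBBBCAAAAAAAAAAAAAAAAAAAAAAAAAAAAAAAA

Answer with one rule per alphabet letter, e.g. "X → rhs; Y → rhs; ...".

  step 4 ⇒ step 5: AAAAAAAAAAAAAAAABBBBBBBBBBDBBBBBBBBBBDAAAAAAAAAAAAAAAA ⇒ AA·AA·AA·AA·AA·AA·AA·AA·AA·AA·AA·AA·AA·AA·AA·AA·BB·BB·BB·BB·BB·BB·BB·BB·BB·BB·BC·BB·BB·BB·BB·BB·BB·BB·BB·BB·BB·BC·AA·AA·AA·AA·AA·AA·AA·AA·AA·AA·AA·AA·AA·AA·AA·AA
    A ↦ AA
    B ↦ BB
    D ↦ BC
  step 3 ⇒ step 4: AAAAAAAABBBBBCBBBBBCAAAAAAAA ⇒ AA·AA·AA·AA·AA·AA·AA·AA·BB·BB·BB·BB·BB·D·BB·BB·BB·BB·BB·D·AA·AA·AA·AA·AA·AA·AA·AA
    C ↦ D

A->AA, B->BB, C->D, D->BC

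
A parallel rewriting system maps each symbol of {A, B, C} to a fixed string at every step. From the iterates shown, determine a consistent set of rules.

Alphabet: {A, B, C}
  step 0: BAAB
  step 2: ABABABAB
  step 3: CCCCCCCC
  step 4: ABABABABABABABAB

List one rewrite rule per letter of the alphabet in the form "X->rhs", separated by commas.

  step 3 ⇒ step 4: CCCCCCCC ⇒ AB·AB·AB·AB·AB·AB·AB·AB
    C ↦ AB
  step 2 ⇒ step 3: ABABABAB ⇒ C·C·C·C·C·C·C·C
    A ↦ C
  step 2 ⇒ step 3: ABABABAB ⇒ C·C·C·C·C·C·C·C
    B ↦ C

A->C, B->C, C->AB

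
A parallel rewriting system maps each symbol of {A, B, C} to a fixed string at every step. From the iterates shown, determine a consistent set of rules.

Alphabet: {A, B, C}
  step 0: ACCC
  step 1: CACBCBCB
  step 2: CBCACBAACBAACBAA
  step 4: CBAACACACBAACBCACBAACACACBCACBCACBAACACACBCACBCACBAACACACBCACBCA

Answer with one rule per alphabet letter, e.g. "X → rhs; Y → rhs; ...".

  step 1 ⇒ step 2: CACBCBCB ⇒ CB·CA·CB·AA·CB·AA·CB·AA
    A ↦ CA
    B ↦ AA
    C ↦ CB

A->CA, B->AA, C->CB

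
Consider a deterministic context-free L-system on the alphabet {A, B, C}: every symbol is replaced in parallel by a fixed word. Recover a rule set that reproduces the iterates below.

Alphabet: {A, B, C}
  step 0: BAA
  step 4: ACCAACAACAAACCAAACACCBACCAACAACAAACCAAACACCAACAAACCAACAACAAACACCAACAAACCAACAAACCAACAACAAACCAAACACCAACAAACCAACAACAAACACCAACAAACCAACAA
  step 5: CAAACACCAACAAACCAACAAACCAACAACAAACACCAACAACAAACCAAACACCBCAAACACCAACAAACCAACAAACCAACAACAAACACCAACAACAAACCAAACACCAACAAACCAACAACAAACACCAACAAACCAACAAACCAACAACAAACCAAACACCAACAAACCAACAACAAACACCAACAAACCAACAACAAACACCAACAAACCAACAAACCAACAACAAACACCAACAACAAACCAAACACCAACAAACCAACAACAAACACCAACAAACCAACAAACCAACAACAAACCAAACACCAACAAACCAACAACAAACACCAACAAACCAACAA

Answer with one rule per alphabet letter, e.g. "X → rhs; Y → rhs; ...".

  step 4 ⇒ step 5: ACCAACAACAAACCAAACACCBACCAACAACAAACCAAACACCAACAAACCAACAACAAACACCAACAAACCAACAAACCAACAACAAACCAAACACCAACAAACCAACAACAAACACCAACAAACCAACAA ⇒ CAA·AC·AC·CAA·CAA·AC·CAA·CAA·AC·CAA·CAA·CAA·AC·AC·CAA·CAA·CAA·AC·CAA·AC·AC·CB·CAA·AC·AC·CAA·CAA·AC·CAA·CAA·AC·CAA·CAA·CAA·AC·AC·CAA·CAA·CAA·AC·CAA·AC·AC·CAA·CAA·AC·CAA·CAA·CAA·AC·AC·CAA·CAA·AC·CAA·CAA·AC·CAA·CAA·CAA·AC·CAA·AC·AC·CAA·CAA·AC·CAA·CAA·CAA·AC·AC·CAA·CAA·AC·CAA·CAA·CAA·AC·AC·CAA·CAA·AC·CAA·CAA·AC·CAA·CAA·CAA·AC·AC·CAA·CAA·CAA·AC·CAA·AC·AC·CAA·CAA·AC·CAA·CAA·CAA·AC·AC·CAA·CAA·AC·CAA·CAA·AC·CAA·CAA·CAA·AC·CAA·AC·AC·CAA·CAA·AC·CAA·CAA·CAA·AC·AC·CAA·CAA·AC·CAA·CAA
    A ↦ CAA
    B ↦ CB
    C ↦ AC

A->CAA, B->CB, C->AC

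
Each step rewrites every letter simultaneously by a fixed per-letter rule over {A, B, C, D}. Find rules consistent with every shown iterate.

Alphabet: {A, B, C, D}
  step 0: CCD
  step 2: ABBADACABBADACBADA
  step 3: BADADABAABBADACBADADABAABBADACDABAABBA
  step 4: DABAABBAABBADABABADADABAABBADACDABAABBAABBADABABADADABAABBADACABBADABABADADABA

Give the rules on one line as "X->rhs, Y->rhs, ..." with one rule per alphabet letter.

  step 3 ⇒ step 4: BADADABAABBADACBADADABAABBADACDABAABBA ⇒ DA·BA·AB·BA·AB·BA·DA·BA·BA·DA·DA·BA·AB·BA·DAC·DA·BA·AB·BA·AB·BA·DA·BA·BA·DA·DA·BA·AB·BA·DAC·AB·BA·DA·BA·BA·DA·DA·BA
    A ↦ BA
    B ↦ DA
    C ↦ DAC
    D ↦ AB

A->BA, B->DA, C->DAC, D->AB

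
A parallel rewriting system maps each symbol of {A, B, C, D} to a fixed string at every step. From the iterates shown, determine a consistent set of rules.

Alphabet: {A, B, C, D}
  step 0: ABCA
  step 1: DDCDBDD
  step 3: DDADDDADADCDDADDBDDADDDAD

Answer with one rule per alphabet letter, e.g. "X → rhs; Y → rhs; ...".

A->DD, B->C, C->DB, D->AD

  step 0 ⇒ step 1: ABCA ⇒ DD·C·DB·DD
    A ↦ DD
    B ↦ C
    C ↦ DB
    D ↦ AD  (constrained at step 1)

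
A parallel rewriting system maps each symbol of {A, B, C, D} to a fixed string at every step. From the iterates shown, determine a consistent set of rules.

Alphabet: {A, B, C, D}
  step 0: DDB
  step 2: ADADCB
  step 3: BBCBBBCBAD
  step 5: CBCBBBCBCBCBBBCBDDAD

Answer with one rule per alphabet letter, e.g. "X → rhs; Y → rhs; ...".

  step 2 ⇒ step 3: ADADCB ⇒ BB·CB·BB·CB·A·D
    A ↦ BB
    B ↦ D
    C ↦ A
    D ↦ CB

A->BB, B->D, C->A, D->CB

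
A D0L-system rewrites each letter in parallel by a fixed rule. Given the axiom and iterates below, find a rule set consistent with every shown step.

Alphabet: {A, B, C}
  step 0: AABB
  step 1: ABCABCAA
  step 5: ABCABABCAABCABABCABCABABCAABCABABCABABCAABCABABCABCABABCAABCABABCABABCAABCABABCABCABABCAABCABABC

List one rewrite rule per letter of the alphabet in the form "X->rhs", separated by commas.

A->ABC, B->A, C->B

  step 0 ⇒ step 1: AABB ⇒ ABC·ABC·A·A
    A ↦ ABC
    B ↦ A
    C ↦ B  (constrained at step 1)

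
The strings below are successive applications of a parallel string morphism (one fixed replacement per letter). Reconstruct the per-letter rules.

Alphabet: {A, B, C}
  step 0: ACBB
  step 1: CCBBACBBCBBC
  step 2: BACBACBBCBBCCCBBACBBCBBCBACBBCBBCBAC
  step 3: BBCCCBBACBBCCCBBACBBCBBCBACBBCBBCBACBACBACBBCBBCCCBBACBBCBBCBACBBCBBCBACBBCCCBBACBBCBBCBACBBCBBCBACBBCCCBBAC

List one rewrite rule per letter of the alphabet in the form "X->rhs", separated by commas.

  step 2 ⇒ step 3: BACBACBBCBBCCCBBACBBCBBCBACBBCBBCBAC ⇒ BBC·CCB·BAC·BBC·CCB·BAC·BBC·BBC·BAC·BBC·BBC·BAC·BAC·BAC·BBC·BBC·CCB·BAC·BBC·BBC·BAC·BBC·BBC·BAC·BBC·CCB·BAC·BBC·BBC·BAC·BBC·BBC·BAC·BBC·CCB·BAC
    A ↦ CCB
    B ↦ BBC
    C ↦ BAC

A->CCB, B->BBC, C->BAC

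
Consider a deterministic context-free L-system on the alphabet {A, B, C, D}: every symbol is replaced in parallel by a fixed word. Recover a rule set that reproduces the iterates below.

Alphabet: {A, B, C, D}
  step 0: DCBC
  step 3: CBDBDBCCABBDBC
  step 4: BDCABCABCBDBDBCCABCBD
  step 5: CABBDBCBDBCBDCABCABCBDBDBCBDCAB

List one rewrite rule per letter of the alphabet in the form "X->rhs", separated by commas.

  step 4 ⇒ step 5: BDCABCABCBDBDBCCABCBD ⇒ C·AB·BD·B·C·BD·B·C·BD·C·AB·C·AB·C·BD·BD·B·C·BD·C·AB
    A ↦ B
    B ↦ C
    C ↦ BD
    D ↦ AB

A->B, B->C, C->BD, D->AB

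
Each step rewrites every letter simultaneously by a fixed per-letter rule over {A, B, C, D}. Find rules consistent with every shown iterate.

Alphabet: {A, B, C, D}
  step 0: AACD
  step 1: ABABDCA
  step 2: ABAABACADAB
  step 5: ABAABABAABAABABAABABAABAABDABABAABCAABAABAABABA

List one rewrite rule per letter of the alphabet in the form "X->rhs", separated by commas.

A->AB, B->A, C->D, D->CA

  step 1 ⇒ step 2: ABABDCA ⇒ AB·A·AB·A·CA·D·AB
    A ↦ AB
    B ↦ A
    C ↦ D
    D ↦ CA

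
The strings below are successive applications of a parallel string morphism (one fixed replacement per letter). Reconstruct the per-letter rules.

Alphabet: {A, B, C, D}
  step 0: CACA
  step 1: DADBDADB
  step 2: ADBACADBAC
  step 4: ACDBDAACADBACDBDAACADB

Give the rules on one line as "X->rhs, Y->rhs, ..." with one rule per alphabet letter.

  step 1 ⇒ step 2: DADBDADB ⇒ A·DB·A·C·A·DB·A·C
    A ↦ DB
    B ↦ C
    D ↦ A
  step 0 ⇒ step 1: CACA ⇒ DA·DB·DA·DB
    C ↦ DA

A->DB, B->C, C->DA, D->A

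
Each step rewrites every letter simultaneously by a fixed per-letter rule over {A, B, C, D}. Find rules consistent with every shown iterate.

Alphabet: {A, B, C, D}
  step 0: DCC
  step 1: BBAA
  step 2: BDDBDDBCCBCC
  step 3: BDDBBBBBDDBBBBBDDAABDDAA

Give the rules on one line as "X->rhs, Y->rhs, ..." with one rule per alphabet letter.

A->BCC, B->BDD, C->A, D->BB

  step 2 ⇒ step 3: BDDBDDBCCBCC ⇒ BDD·BB·BB·BDD·BB·BB·BDD·A·A·BDD·A·A
    B ↦ BDD
    C ↦ A
    D ↦ BB
  step 1 ⇒ step 2: BBAA ⇒ BDD·BDD·BCC·BCC
    A ↦ BCC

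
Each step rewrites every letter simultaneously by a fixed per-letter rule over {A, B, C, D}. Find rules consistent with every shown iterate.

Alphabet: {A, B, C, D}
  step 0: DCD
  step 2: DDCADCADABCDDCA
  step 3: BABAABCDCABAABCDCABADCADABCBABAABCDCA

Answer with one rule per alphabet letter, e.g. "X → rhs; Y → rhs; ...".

  step 2 ⇒ step 3: DDCADCADABCDDCA ⇒ BA·BA·ABC·DCA·BA·ABC·DCA·BA·DCA·D·ABC·BA·BA·ABC·DCA
    A ↦ DCA
    B ↦ D
    C ↦ ABC
    D ↦ BA

A->DCA, B->D, C->ABC, D->BA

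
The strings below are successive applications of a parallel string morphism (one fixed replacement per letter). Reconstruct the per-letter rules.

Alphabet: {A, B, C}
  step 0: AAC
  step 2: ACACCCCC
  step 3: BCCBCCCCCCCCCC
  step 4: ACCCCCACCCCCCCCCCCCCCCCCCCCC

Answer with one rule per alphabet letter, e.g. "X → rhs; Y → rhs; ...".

  step 3 ⇒ step 4: BCCBCCCCCCCCCC ⇒ AC·CC·CC·AC·CC·CC·CC·CC·CC·CC·CC·CC·CC·CC
    B ↦ AC
    C ↦ CC
  step 2 ⇒ step 3: ACACCCCC ⇒ B·CC·B·CC·CC·CC·CC·CC
    A ↦ B

A->B, B->AC, C->CC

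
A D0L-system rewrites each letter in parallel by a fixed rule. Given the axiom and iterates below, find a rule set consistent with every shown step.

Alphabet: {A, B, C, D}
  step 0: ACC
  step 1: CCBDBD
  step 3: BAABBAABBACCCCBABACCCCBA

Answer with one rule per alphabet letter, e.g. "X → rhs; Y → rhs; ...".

A->CC, B->BA, C->BD, D->AB

  step 0 ⇒ step 1: ACC ⇒ CC·BD·BD
    A ↦ CC
    C ↦ BD
    B ↦ BA  (constrained at step 1)
    D ↦ AB  (constrained at step 1)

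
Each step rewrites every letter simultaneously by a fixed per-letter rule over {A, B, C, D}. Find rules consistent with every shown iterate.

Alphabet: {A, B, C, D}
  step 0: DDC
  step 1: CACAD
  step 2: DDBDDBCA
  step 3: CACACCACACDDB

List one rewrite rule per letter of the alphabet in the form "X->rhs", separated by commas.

A->DB, B->C, C->D, D->CA

  step 2 ⇒ step 3: DDBDDBCA ⇒ CA·CA·C·CA·CA·C·D·DB
    A ↦ DB
    B ↦ C
    C ↦ D
    D ↦ CA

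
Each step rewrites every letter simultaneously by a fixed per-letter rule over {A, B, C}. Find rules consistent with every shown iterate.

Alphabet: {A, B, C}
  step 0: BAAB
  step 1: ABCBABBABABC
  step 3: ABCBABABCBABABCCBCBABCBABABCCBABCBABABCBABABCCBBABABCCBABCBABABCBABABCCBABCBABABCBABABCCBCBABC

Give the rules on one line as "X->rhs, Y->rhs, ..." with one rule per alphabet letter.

  step 0 ⇒ step 1: BAAB ⇒ ABC·BAB·BAB·ABC
    A ↦ BAB
    B ↦ ABC
    C ↦ CB  (constrained at step 1)

A->BAB, B->ABC, C->CB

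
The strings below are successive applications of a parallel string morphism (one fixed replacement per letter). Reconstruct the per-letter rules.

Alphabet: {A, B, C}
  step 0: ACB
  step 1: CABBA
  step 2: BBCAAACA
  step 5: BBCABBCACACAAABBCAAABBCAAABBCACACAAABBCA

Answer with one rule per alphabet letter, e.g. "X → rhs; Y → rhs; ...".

  step 1 ⇒ step 2: CABBA ⇒ BB·CA·A·A·CA
    A ↦ CA
    B ↦ A
    C ↦ BB

A->CA, B->A, C->BB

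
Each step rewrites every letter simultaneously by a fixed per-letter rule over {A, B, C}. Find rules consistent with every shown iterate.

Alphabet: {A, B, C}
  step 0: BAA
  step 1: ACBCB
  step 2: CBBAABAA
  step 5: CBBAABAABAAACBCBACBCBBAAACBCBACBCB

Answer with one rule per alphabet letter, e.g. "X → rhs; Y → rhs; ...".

A->CB, B->A, C->BA

  step 1 ⇒ step 2: ACBCB ⇒ CB·BA·A·BA·A
    A ↦ CB
    B ↦ A
    C ↦ BA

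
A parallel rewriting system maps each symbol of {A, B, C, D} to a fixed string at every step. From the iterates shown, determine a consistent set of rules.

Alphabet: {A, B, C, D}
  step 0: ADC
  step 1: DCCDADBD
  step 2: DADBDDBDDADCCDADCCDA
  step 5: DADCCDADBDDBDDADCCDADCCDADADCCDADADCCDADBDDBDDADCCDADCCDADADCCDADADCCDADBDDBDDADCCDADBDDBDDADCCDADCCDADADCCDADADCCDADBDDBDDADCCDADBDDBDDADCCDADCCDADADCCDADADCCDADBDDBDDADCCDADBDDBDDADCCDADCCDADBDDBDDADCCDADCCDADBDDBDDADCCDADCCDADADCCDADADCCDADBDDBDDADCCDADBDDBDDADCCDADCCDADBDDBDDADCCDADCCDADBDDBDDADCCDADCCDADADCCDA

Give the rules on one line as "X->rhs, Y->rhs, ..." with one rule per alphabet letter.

A->DCC, B->DCC, C->DBD, D->DA

  step 1 ⇒ step 2: DCCDADBD ⇒ DA·DBD·DBD·DA·DCC·DA·DCC·DA
    A ↦ DCC
    B ↦ DCC
    C ↦ DBD
    D ↦ DA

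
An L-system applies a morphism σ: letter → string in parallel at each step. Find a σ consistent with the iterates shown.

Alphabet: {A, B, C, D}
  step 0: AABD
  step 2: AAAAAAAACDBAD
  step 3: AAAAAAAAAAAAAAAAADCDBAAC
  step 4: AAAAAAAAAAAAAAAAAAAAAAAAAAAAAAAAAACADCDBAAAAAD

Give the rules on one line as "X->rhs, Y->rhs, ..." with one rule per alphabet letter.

A->AA, B->DB, C->AD, D->C

  step 3 ⇒ step 4: AAAAAAAAAAAAAAAAADCDBAAC ⇒ AA·AA·AA·AA·AA·AA·AA·AA·AA·AA·AA·AA·AA·AA·AA·AA·AA·C·AD·C·DB·AA·AA·AD
    A ↦ AA
    B ↦ DB
    C ↦ AD
    D ↦ C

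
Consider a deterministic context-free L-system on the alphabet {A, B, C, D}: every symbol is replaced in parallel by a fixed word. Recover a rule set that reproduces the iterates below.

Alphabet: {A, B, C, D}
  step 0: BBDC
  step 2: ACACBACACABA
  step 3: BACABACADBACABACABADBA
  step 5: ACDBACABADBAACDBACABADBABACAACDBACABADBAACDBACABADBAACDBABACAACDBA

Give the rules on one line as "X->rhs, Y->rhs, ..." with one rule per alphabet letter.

  step 2 ⇒ step 3: ACACBACACABA ⇒ BA·CA·BA·CA·D·BA·CA·BA·CA·BA·D·BA
    A ↦ BA
    B ↦ D
    C ↦ CA
    D ↦ AC  (constrained at step 0)

A->BA, B->D, C->CA, D->AC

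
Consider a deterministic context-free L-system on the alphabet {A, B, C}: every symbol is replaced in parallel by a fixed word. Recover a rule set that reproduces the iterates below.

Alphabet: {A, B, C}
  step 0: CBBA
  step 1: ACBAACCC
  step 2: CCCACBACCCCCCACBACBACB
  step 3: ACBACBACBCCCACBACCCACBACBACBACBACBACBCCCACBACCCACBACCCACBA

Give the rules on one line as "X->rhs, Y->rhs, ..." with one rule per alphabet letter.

  step 2 ⇒ step 3: CCCACBACCCCCCACBACBACB ⇒ ACB·ACB·ACB·CCC·ACB·A·CCC·ACB·ACB·ACB·ACB·ACB·ACB·CCC·ACB·A·CCC·ACB·A·CCC·ACB·A
    A ↦ CCC
    B ↦ A
    C ↦ ACB

A->CCC, B->A, C->ACB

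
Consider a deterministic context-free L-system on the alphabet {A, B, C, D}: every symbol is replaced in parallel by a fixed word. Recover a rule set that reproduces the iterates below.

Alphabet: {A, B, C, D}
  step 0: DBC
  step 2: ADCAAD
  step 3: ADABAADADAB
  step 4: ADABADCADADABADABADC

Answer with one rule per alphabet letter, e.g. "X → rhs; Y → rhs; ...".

A->AD, B->C, C->A, D->AB

  step 3 ⇒ step 4: ADABAADADAB ⇒ AD·AB·AD·C·AD·AD·AB·AD·AB·AD·C
    A ↦ AD
    B ↦ C
    D ↦ AB
  step 2 ⇒ step 3: ADCAAD ⇒ AD·AB·A·AD·AD·AB
    C ↦ A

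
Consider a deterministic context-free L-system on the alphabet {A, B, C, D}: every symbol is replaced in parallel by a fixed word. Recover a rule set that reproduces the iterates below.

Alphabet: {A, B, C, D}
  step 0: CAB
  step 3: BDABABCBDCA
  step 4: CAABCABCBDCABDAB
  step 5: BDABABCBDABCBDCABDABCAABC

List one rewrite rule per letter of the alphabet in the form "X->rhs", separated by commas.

A->AB, B->C, C->BD, D->A

  step 4 ⇒ step 5: CAABCABCBDCABDAB ⇒ BD·AB·AB·C·BD·AB·C·BD·C·A·BD·AB·C·A·AB·C
    A ↦ AB
    B ↦ C
    C ↦ BD
    D ↦ A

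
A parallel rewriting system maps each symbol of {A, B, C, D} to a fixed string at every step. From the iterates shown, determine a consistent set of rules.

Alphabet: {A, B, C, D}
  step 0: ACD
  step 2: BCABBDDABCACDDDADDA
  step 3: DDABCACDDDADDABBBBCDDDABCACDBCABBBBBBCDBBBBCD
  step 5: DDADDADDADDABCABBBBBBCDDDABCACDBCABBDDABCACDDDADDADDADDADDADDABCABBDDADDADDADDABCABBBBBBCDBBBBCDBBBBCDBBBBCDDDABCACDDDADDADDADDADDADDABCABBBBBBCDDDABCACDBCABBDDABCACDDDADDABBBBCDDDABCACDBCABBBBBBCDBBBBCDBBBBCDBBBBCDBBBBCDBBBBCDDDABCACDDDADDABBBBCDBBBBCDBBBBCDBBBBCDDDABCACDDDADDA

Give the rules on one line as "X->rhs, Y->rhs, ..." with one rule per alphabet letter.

A->CD, B->DDA, C->BCA, D->BB

  step 2 ⇒ step 3: BCABBDDABCACDDDADDA ⇒ DDA·BCA·CD·DDA·DDA·BB·BB·CD·DDA·BCA·CD·BCA·BB·BB·BB·CD·BB·BB·CD
    A ↦ CD
    B ↦ DDA
    C ↦ BCA
    D ↦ BB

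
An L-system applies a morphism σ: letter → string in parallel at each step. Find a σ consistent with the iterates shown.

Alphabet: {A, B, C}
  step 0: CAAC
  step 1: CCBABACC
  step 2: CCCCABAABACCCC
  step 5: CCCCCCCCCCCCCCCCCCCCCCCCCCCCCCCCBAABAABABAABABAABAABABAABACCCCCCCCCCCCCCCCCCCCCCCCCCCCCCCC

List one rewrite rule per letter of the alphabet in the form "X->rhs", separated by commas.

A->BA, B->A, C->CC

  step 1 ⇒ step 2: CCBABACC ⇒ CC·CC·A·BA·A·BA·CC·CC
    A ↦ BA
    B ↦ A
    C ↦ CC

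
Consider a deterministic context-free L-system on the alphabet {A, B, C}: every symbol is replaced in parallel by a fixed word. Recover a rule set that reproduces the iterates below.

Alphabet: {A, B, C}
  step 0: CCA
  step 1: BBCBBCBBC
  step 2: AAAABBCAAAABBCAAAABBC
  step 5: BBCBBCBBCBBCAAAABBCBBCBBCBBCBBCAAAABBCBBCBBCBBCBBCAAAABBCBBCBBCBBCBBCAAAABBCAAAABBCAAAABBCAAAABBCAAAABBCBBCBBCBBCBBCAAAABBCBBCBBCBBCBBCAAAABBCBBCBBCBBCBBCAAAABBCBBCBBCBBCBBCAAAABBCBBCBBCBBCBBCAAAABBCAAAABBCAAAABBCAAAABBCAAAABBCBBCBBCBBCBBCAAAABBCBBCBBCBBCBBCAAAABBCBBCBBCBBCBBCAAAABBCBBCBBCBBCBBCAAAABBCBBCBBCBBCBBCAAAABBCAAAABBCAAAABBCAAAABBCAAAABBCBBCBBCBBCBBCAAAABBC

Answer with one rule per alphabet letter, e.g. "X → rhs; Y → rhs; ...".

  step 1 ⇒ step 2: BBCBBCBBC ⇒ AA·AA·BBC·AA·AA·BBC·AA·AA·BBC
    B ↦ AA
    C ↦ BBC
  step 0 ⇒ step 1: CCA ⇒ BBC·BBC·BBC
    A ↦ BBC

A->BBC, B->AA, C->BBC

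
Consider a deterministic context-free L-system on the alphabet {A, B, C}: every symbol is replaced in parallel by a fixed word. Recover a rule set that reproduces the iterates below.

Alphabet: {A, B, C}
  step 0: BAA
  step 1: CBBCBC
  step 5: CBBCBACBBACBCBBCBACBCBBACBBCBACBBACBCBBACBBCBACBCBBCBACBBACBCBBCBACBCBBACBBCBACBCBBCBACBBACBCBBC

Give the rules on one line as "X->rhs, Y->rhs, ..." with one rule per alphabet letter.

A->BC, B->CB, C->BA

  step 0 ⇒ step 1: BAA ⇒ CB·BC·BC
    A ↦ BC
    B ↦ CB
    C ↦ BA  (constrained at step 1)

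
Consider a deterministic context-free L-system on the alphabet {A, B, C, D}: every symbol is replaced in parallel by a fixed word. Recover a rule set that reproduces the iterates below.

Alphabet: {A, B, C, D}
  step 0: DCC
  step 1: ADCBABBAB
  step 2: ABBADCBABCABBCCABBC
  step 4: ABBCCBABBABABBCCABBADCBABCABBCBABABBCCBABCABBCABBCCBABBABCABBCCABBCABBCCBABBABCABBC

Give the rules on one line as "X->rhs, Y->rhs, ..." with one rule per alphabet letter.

A->ABB, B->C, C->BAB, D->ADC

  step 1 ⇒ step 2: ADCBABBAB ⇒ ABB·ADC·BAB·C·ABB·C·C·ABB·C
    A ↦ ABB
    B ↦ C
    C ↦ BAB
    D ↦ ADC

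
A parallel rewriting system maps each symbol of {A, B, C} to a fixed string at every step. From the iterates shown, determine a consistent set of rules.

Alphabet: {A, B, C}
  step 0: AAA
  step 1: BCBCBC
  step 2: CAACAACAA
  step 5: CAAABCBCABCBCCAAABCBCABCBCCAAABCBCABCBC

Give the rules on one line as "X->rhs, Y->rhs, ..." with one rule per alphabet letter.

A->BC, B->CA, C->A

  step 1 ⇒ step 2: BCBCBC ⇒ CA·A·CA·A·CA·A
    B ↦ CA
    C ↦ A
  step 0 ⇒ step 1: AAA ⇒ BC·BC·BC
    A ↦ BC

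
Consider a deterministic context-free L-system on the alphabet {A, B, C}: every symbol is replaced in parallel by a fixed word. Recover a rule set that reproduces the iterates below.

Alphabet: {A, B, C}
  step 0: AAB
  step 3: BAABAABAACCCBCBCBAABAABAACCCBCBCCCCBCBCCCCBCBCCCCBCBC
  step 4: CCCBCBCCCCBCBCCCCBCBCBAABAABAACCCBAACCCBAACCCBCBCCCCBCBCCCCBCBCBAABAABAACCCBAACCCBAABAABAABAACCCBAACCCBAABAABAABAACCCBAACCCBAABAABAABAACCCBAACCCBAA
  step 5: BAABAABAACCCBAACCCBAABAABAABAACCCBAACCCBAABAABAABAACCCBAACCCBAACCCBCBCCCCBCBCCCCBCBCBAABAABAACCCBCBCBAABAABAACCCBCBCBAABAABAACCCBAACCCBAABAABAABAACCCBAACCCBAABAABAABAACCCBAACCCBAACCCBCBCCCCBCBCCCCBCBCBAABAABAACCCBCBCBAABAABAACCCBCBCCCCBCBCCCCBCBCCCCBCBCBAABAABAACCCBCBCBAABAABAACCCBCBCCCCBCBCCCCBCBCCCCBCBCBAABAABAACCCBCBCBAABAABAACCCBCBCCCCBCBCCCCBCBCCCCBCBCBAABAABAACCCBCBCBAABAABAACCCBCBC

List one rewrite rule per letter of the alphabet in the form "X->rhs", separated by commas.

  step 4 ⇒ step 5: CCCBCBCCCCBCBCCCCBCBCBAABAABAACCCBAACCCBAACCCBCBCCCCBCBCCCCBCBCBAABAABAACCCBAACCCBAABAABAABAACCCBAACCCBAABAABAABAACCCBAACCCBAABAABAABAACCCBAACCCBAA ⇒ BAA·BAA·BAA·CCC·BAA·CCC·BAA·BAA·BAA·BAA·CCC·BAA·CCC·BAA·BAA·BAA·BAA·CCC·BAA·CCC·BAA·CCC·BC·BC·CCC·BC·BC·CCC·BC·BC·BAA·BAA·BAA·CCC·BC·BC·BAA·BAA·BAA·CCC·BC·BC·BAA·BAA·BAA·CCC·BAA·CCC·BAA·BAA·BAA·BAA·CCC·BAA·CCC·BAA·BAA·BAA·BAA·CCC·BAA·CCC·BAA·CCC·BC·BC·CCC·BC·BC·CCC·BC·BC·BAA·BAA·BAA·CCC·BC·BC·BAA·BAA·BAA·CCC·BC·BC·CCC·BC·BC·CCC·BC·BC·CCC·BC·BC·BAA·BAA·BAA·CCC·BC·BC·BAA·BAA·BAA·CCC·BC·BC·CCC·BC·BC·CCC·BC·BC·CCC·BC·BC·BAA·BAA·BAA·CCC·BC·BC·BAA·BAA·BAA·CCC·BC·BC·CCC·BC·BC·CCC·BC·BC·CCC·BC·BC·BAA·BAA·BAA·CCC·BC·BC·BAA·BAA·BAA·CCC·BC·BC
    A ↦ BC
    B ↦ CCC
    C ↦ BAA

A->BC, B->CCC, C->BAA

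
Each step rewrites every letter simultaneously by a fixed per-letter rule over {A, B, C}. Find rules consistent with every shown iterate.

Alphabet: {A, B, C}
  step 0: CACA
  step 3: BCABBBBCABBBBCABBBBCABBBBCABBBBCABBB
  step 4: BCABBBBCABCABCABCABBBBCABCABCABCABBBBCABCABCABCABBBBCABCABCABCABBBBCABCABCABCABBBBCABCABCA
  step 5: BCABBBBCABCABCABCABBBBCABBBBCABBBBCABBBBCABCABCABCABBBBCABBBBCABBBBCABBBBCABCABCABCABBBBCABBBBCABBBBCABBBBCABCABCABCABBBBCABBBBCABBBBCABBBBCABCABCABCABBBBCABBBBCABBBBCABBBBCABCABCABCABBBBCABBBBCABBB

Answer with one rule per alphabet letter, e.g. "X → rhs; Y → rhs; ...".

A->B, B->BCA, C->BB

  step 4 ⇒ step 5: BCABBBBCABCABCABCABBBBCABCABCABCABBBBCABCABCABCABBBBCABCABCABCABBBBCABCABCABCABBBBCABCABCA ⇒ BCA·BB·B·BCA·BCA·BCA·BCA·BB·B·BCA·BB·B·BCA·BB·B·BCA·BB·B·BCA·BCA·BCA·BCA·BB·B·BCA·BB·B·BCA·BB·B·BCA·BB·B·BCA·BCA·BCA·BCA·BB·B·BCA·BB·B·BCA·BB·B·BCA·BB·B·BCA·BCA·BCA·BCA·BB·B·BCA·BB·B·BCA·BB·B·BCA·BB·B·BCA·BCA·BCA·BCA·BB·B·BCA·BB·B·BCA·BB·B·BCA·BB·B·BCA·BCA·BCA·BCA·BB·B·BCA·BB·B·BCA·BB·B
    A ↦ B
    B ↦ BCA
    C ↦ BB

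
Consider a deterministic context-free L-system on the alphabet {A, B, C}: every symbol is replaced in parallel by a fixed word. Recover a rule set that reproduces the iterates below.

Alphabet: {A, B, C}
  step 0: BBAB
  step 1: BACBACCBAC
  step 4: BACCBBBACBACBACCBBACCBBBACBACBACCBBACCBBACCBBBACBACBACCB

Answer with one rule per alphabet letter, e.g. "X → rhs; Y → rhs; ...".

A->C, B->BAC, C->B

  step 0 ⇒ step 1: BBAB ⇒ BAC·BAC·C·BAC
    A ↦ C
    B ↦ BAC
    C ↦ B  (constrained at step 1)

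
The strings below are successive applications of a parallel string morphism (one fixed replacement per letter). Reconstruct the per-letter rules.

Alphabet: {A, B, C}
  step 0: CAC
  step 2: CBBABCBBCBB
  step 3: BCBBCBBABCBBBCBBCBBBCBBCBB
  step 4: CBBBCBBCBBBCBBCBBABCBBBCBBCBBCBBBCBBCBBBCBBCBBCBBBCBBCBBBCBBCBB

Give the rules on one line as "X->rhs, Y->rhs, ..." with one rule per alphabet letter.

  step 3 ⇒ step 4: BCBBCBBABCBBBCBBCBBBCBBCBB ⇒ CBB·B·CBB·CBB·B·CBB·CBB·AB·CBB·B·CBB·CBB·CBB·B·CBB·CBB·B·CBB·CBB·CBB·B·CBB·CBB·B·CBB·CBB
    A ↦ AB
    B ↦ CBB
    C ↦ B

A->AB, B->CBB, C->B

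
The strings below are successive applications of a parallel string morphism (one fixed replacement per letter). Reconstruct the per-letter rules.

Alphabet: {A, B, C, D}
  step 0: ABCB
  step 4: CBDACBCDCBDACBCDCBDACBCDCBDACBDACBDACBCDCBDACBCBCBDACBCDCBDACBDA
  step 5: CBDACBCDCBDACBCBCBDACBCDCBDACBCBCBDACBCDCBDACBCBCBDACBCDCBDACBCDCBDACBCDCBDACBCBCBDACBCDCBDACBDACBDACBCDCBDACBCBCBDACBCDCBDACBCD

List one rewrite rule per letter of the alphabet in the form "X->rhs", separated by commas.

A->CD, B->DA, C->CB, D->CB

  step 4 ⇒ step 5: CBDACBCDCBDACBCDCBDACBCDCBDACBDACBDACBCDCBDACBCBCBDACBCDCBDACBDA ⇒ CB·DA·CB·CD·CB·DA·CB·CB·CB·DA·CB·CD·CB·DA·CB·CB·CB·DA·CB·CD·CB·DA·CB·CB·CB·DA·CB·CD·CB·DA·CB·CD·CB·DA·CB·CD·CB·DA·CB·CB·CB·DA·CB·CD·CB·DA·CB·DA·CB·DA·CB·CD·CB·DA·CB·CB·CB·DA·CB·CD·CB·DA·CB·CD
    A ↦ CD
    B ↦ DA
    C ↦ CB
    D ↦ CB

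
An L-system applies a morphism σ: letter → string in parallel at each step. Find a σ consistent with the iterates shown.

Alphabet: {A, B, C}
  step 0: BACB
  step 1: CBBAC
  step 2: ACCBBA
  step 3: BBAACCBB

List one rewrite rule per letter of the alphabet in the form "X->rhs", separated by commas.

A->BB, B->C, C->A

  step 2 ⇒ step 3: ACCBBA ⇒ BB·A·A·C·C·BB
    A ↦ BB
    B ↦ C
    C ↦ A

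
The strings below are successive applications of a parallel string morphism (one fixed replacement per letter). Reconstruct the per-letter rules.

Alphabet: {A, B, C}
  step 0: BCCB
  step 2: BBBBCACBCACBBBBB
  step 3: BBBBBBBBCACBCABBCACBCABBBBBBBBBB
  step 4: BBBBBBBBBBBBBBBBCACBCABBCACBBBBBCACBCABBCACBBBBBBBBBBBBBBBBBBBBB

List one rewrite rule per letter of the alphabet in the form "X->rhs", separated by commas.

  step 3 ⇒ step 4: BBBBBBBBCACBCABBCACBCABBBBBBBBBB ⇒ BB·BB·BB·BB·BB·BB·BB·BB·CA·CB·CA·BB·CA·CB·BB·BB·CA·CB·CA·BB·CA·CB·BB·BB·BB·BB·BB·BB·BB·BB·BB·BB
    A ↦ CB
    B ↦ BB
    C ↦ CA

A->CB, B->BB, C->CA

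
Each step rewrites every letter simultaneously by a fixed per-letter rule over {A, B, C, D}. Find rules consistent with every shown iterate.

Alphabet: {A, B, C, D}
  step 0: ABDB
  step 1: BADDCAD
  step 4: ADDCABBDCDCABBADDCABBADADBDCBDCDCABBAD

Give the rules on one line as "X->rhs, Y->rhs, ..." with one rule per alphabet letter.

A->B, B->AD, C->AB, D->DC

  step 0 ⇒ step 1: ABDB ⇒ B·AD·DC·AD
    A ↦ B
    B ↦ AD
    D ↦ DC
    C ↦ AB  (constrained at step 1)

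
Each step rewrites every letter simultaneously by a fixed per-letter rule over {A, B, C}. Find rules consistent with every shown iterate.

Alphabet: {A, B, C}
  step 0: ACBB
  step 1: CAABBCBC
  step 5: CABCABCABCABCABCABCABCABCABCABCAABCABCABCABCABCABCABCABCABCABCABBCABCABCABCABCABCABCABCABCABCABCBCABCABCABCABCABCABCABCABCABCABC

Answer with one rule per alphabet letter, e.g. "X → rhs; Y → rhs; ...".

A->CA, B->BC, C->AB

  step 0 ⇒ step 1: ACBB ⇒ CA·AB·BC·BC
    A ↦ CA
    B ↦ BC
    C ↦ AB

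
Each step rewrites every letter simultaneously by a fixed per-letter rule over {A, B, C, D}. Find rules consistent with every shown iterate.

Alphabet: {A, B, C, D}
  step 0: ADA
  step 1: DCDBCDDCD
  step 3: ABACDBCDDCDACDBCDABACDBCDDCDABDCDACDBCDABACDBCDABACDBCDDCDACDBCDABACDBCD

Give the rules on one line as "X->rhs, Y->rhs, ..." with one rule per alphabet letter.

A->DCD, B->AB, C->ACD, D->BCD

  step 0 ⇒ step 1: ADA ⇒ DCD·BCD·DCD
    A ↦ DCD
    D ↦ BCD
    B ↦ AB  (constrained at step 1)
    C ↦ ACD  (constrained at step 1)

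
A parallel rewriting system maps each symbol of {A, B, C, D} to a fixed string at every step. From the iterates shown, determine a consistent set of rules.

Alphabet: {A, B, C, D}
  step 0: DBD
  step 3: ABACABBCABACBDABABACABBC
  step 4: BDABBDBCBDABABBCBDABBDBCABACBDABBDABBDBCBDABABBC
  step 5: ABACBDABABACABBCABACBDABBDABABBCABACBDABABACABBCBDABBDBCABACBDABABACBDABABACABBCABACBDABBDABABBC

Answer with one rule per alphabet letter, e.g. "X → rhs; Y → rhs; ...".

A->BD, B->AB, C->BC, D->AC

  step 4 ⇒ step 5: BDABBDBCBDABABBCBDABBDBCABACBDABBDABBDBCBDABABBC ⇒ AB·AC·BD·AB·AB·AC·AB·BC·AB·AC·BD·AB·BD·AB·AB·BC·AB·AC·BD·AB·AB·AC·AB·BC·BD·AB·BD·BC·AB·AC·BD·AB·AB·AC·BD·AB·AB·AC·AB·BC·AB·AC·BD·AB·BD·AB·AB·BC
    A ↦ BD
    B ↦ AB
    C ↦ BC
    D ↦ AC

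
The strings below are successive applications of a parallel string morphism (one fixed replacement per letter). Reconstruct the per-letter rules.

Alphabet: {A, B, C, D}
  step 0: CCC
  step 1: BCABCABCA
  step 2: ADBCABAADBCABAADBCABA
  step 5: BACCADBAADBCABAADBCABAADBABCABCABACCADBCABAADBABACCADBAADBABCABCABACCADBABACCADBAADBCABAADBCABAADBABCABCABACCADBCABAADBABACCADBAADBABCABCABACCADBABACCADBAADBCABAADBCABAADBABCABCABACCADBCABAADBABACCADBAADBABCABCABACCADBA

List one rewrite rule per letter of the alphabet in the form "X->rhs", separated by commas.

A->BA, B->AD, C->BCA, D->CC

  step 1 ⇒ step 2: BCABCABCA ⇒ AD·BCA·BA·AD·BCA·BA·AD·BCA·BA
    A ↦ BA
    B ↦ AD
    C ↦ BCA
    D ↦ CC  (constrained at step 2)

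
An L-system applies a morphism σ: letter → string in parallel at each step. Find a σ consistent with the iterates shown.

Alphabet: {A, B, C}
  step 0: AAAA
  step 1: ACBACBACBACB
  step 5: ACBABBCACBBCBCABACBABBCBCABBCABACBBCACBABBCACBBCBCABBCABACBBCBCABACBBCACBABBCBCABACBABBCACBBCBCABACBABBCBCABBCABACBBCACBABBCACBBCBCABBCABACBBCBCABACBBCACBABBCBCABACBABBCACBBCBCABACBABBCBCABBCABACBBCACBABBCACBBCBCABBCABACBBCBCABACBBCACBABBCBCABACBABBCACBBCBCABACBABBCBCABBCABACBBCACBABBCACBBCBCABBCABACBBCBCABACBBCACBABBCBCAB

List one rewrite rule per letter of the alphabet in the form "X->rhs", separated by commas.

A->ACB, B->BC, C->AB

  step 0 ⇒ step 1: AAAA ⇒ ACB·ACB·ACB·ACB
    A ↦ ACB
    B ↦ BC  (constrained at step 1)
    C ↦ AB  (constrained at step 1)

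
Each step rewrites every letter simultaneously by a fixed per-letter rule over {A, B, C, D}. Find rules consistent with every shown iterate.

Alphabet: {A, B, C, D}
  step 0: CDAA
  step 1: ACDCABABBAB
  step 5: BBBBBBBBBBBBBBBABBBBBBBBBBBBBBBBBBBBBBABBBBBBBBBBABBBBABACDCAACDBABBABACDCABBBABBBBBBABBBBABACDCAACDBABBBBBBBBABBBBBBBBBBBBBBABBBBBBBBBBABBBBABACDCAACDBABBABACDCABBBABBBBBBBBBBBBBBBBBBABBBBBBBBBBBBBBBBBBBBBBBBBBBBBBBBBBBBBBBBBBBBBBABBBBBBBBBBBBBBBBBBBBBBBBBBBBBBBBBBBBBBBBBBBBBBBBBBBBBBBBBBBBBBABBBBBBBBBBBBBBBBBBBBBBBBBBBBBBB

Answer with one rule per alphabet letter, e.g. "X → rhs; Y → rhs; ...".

  step 0 ⇒ step 1: CDAA ⇒ ACD·CA·BAB·BAB
    A ↦ BAB
    C ↦ ACD
    D ↦ CA
    B ↦ BB  (constrained at step 1)

A->BAB, B->BB, C->ACD, D->CA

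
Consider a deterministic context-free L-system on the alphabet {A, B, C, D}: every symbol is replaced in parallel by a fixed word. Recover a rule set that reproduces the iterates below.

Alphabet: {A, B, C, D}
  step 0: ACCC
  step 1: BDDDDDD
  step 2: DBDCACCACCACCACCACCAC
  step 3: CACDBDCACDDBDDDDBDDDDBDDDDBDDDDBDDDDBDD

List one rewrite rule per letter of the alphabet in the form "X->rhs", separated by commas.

A->B, B->DBD, C->DD, D->CAC

  step 2 ⇒ step 3: DBDCACCACCACCACCACCAC ⇒ CAC·DBD·CAC·DD·B·DD·DD·B·DD·DD·B·DD·DD·B·DD·DD·B·DD·DD·B·DD
    A ↦ B
    B ↦ DBD
    C ↦ DD
    D ↦ CAC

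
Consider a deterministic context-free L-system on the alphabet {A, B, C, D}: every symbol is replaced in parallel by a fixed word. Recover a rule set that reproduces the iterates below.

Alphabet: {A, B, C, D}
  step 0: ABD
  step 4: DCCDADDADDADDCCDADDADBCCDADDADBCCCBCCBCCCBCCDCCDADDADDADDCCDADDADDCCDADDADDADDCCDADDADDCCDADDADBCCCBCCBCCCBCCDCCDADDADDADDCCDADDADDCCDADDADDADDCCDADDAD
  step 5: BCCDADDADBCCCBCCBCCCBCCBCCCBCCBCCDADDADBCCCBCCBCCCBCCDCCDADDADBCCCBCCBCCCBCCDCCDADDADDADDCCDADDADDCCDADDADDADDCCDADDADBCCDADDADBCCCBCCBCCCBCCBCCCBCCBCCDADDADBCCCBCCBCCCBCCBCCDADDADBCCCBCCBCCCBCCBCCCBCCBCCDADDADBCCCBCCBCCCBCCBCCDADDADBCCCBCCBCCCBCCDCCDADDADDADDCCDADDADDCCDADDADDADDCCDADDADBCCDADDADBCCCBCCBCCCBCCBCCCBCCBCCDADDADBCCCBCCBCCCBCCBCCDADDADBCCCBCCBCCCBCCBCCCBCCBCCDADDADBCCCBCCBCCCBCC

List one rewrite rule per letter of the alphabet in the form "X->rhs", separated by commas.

A->C, B->DCC, C->DAD, D->BCC

  step 4 ⇒ step 5: DCCDADDADDADDCCDADDADBCCDADDADBCCCBCCBCCCBCCDCCDADDADDADDCCDADDADDCCDADDADDADDCCDADDADDCCDADDADBCCCBCCBCCCBCCDCCDADDADDADDCCDADDADDCCDADDADDADDCCDADDAD ⇒ BCC·DAD·DAD·BCC·C·BCC·BCC·C·BCC·BCC·C·BCC·BCC·DAD·DAD·BCC·C·BCC·BCC·C·BCC·DCC·DAD·DAD·BCC·C·BCC·BCC·C·BCC·DCC·DAD·DAD·DAD·DCC·DAD·DAD·DCC·DAD·DAD·DAD·DCC·DAD·DAD·BCC·DAD·DAD·BCC·C·BCC·BCC·C·BCC·BCC·C·BCC·BCC·DAD·DAD·BCC·C·BCC·BCC·C·BCC·BCC·DAD·DAD·BCC·C·BCC·BCC·C·BCC·BCC·C·BCC·BCC·DAD·DAD·BCC·C·BCC·BCC·C·BCC·BCC·DAD·DAD·BCC·C·BCC·BCC·C·BCC·DCC·DAD·DAD·DAD·DCC·DAD·DAD·DCC·DAD·DAD·DAD·DCC·DAD·DAD·BCC·DAD·DAD·BCC·C·BCC·BCC·C·BCC·BCC·C·BCC·BCC·DAD·DAD·BCC·C·BCC·BCC·C·BCC·BCC·DAD·DAD·BCC·C·BCC·BCC·C·BCC·BCC·C·BCC·BCC·DAD·DAD·BCC·C·BCC·BCC·C·BCC
    A ↦ C
    B ↦ DCC
    C ↦ DAD
    D ↦ BCC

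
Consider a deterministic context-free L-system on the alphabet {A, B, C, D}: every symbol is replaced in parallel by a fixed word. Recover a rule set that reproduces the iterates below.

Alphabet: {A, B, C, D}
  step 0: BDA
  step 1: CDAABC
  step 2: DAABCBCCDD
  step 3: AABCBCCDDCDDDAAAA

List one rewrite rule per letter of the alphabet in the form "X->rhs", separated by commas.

A->BC, B->CD, C->D, D->AA

  step 2 ⇒ step 3: DAABCBCCDD ⇒ AA·BC·BC·CD·D·CD·D·D·AA·AA
    A ↦ BC
    B ↦ CD
    C ↦ D
    D ↦ AA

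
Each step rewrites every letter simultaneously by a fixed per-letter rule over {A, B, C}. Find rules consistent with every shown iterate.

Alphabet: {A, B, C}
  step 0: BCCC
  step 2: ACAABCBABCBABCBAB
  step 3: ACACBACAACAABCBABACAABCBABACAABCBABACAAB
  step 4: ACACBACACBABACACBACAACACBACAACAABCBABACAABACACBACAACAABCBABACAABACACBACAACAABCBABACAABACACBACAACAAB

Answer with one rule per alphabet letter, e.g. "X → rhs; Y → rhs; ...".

  step 3 ⇒ step 4: ACACBACAACAABCBABACAABCBABACAABCBABACAAB ⇒ ACA·CB·ACA·CB·AB·ACA·CB·ACA·ACA·CB·ACA·ACA·AB·CB·AB·ACA·AB·ACA·CB·ACA·ACA·AB·CB·AB·ACA·AB·ACA·CB·ACA·ACA·AB·CB·AB·ACA·AB·ACA·CB·ACA·ACA·AB
    A ↦ ACA
    B ↦ AB
    C ↦ CB

A->ACA, B->AB, C->CB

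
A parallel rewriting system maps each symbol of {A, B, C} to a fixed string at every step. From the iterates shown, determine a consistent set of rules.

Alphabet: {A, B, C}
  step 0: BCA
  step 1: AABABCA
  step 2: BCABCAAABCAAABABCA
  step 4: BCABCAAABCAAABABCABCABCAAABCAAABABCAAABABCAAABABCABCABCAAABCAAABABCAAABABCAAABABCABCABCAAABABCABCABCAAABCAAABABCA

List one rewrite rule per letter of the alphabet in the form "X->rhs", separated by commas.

  step 1 ⇒ step 2: AABABCA ⇒ BCA·BCA·AA·BCA·AA·BA·BCA
    A ↦ BCA
    B ↦ AA
    C ↦ BA

A->BCA, B->AA, C->BA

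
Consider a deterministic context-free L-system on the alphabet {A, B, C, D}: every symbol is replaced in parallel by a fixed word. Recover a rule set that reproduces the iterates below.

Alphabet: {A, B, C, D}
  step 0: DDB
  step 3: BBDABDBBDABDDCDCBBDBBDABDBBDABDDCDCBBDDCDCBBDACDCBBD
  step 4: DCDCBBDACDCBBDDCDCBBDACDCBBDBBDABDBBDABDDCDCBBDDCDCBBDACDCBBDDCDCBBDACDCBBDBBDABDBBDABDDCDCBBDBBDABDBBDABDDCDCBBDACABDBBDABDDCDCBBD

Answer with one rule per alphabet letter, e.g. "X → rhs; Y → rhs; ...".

  step 3 ⇒ step 4: BBDABDBBDABDDCDCBBDBBDABDBBDABDDCDCBBDDCDCBBDACDCBBD ⇒ DC·DC·BBD·AC·DC·BBD·DC·DC·BBD·AC·DC·BBD·BBD·ABD·BBD·ABD·DC·DC·BBD·DC·DC·BBD·AC·DC·BBD·DC·DC·BBD·AC·DC·BBD·BBD·ABD·BBD·ABD·DC·DC·BBD·BBD·ABD·BBD·ABD·DC·DC·BBD·AC·ABD·BBD·ABD·DC·DC·BBD
    A ↦ AC
    B ↦ DC
    C ↦ ABD
    D ↦ BBD

A->AC, B->DC, C->ABD, D->BBD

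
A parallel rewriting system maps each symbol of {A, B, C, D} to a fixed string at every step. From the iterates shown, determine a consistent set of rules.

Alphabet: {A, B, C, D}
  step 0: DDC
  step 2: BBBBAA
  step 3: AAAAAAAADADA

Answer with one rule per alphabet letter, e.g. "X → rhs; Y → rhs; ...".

  step 2 ⇒ step 3: BBBBAA ⇒ AA·AA·AA·AA·DA·DA
    A ↦ DA
    B ↦ AA
    C ↦ B  (constrained at step 0)
    D ↦ CC  (constrained at step 0)

A->DA, B->AA, C->B, D->CC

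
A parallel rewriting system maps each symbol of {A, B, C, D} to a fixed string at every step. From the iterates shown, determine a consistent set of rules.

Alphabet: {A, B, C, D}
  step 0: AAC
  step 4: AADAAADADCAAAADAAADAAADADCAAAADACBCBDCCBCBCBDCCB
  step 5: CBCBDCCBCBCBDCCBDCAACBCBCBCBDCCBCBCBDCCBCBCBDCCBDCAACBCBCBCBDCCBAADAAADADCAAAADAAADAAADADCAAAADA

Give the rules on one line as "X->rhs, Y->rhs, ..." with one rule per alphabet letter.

A->CB, B->DA, C->AA, D->DC

  step 4 ⇒ step 5: AADAAADADCAAAADAAADAAADADCAAAADACBCBDCCBCBCBDCCB ⇒ CB·CB·DC·CB·CB·CB·DC·CB·DC·AA·CB·CB·CB·CB·DC·CB·CB·CB·DC·CB·CB·CB·DC·CB·DC·AA·CB·CB·CB·CB·DC·CB·AA·DA·AA·DA·DC·AA·AA·DA·AA·DA·AA·DA·DC·AA·AA·DA
    A ↦ CB
    B ↦ DA
    C ↦ AA
    D ↦ DC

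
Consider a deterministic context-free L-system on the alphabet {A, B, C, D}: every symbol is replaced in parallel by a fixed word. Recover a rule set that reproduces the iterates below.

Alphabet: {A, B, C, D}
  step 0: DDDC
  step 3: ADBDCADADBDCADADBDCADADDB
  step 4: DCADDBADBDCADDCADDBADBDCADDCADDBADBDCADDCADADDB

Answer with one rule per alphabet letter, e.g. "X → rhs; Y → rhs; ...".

A->DC, B->DB, C->B, D->AD

  step 3 ⇒ step 4: ADBDCADADBDCADADBDCADADDB ⇒ DC·AD·DB·AD·B·DC·AD·DC·AD·DB·AD·B·DC·AD·DC·AD·DB·AD·B·DC·AD·DC·AD·AD·DB
    A ↦ DC
    B ↦ DB
    C ↦ B
    D ↦ AD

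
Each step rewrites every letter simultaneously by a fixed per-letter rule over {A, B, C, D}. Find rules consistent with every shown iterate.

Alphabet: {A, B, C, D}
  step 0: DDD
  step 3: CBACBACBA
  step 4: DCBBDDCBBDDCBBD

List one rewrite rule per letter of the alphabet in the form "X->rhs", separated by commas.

  step 3 ⇒ step 4: CBACBACBA ⇒ D·CB·BD·D·CB·BD·D·CB·BD
    A ↦ BD
    B ↦ CB
    C ↦ D
    D ↦ A  (constrained at step 0)

A->BD, B->CB, C->D, D->A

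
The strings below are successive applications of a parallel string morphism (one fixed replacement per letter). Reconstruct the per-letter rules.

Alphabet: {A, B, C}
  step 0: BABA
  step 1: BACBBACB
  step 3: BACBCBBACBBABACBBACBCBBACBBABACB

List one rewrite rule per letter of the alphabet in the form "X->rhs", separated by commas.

A->CB, B->BA, C->CB

  step 0 ⇒ step 1: BABA ⇒ BA·CB·BA·CB
    A ↦ CB
    B ↦ BA
    C ↦ CB  (constrained at step 1)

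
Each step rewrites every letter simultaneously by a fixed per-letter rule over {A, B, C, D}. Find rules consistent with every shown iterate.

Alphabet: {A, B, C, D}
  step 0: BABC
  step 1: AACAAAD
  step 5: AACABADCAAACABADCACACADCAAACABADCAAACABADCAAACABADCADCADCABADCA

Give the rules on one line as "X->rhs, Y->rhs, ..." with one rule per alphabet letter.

A->CA, B->AA, C->D, D->BA

  step 0 ⇒ step 1: BABC ⇒ AA·CA·AA·D
    A ↦ CA
    B ↦ AA
    C ↦ D
    D ↦ BA  (constrained at step 1)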